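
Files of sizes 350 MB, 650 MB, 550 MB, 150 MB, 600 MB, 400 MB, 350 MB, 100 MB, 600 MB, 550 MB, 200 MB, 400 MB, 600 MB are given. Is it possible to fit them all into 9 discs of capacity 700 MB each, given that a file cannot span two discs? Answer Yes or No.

Yes

A valid assignment using 9 discs:
  disc 1: 650 = 650
  disc 2: 600 + 100 = 700
  disc 3: 600 = 600
  disc 4: 600 = 600
  disc 5: 550 + 150 = 700
  disc 6: 550 = 550
  disc 7: 400 + 200 = 600
  disc 8: 400 = 400
  disc 9: 350 + 350 = 700
Every load is within 700 MB, so 9 discs suffice.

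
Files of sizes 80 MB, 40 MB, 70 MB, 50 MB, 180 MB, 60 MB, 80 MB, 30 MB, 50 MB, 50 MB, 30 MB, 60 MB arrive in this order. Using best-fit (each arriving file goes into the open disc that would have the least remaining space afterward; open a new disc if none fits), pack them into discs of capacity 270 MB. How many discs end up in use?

3

  80 → disc 1 (new)  [load 80/270]
  40 → disc 1  [load 120/270]
  70 → disc 1  [load 190/270]
  50 → disc 1  [load 240/270]
  180 → disc 2 (new)  [load 180/270]
  60 → disc 2  [load 240/270]
  80 → disc 3 (new)  [load 80/270]
  30 → disc 1  [load 270/270]
  50 → disc 3  [load 130/270]
  50 → disc 3  [load 180/270]
  30 → disc 2  [load 270/270]
  60 → disc 3  [load 240/270]
3 discs opened.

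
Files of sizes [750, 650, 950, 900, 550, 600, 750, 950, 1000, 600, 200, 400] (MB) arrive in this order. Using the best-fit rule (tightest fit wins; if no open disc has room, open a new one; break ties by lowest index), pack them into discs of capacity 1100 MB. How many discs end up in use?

  750 → disc 1 (new)  [load 750/1100]
  650 → disc 2 (new)  [load 650/1100]
  950 → disc 3 (new)  [load 950/1100]
  900 → disc 4 (new)  [load 900/1100]
  550 → disc 5 (new)  [load 550/1100]
  600 → disc 6 (new)  [load 600/1100]
  750 → disc 7 (new)  [load 750/1100]
  950 → disc 8 (new)  [load 950/1100]
  1000 → disc 9 (new)  [load 1000/1100]
  600 → disc 10 (new)  [load 600/1100]
  200 → disc 4  [load 1100/1100]
  400 → disc 2  [load 1050/1100]
10 discs opened.

10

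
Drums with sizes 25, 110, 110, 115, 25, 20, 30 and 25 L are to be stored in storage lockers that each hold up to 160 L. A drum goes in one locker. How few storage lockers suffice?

Total = 115 + 110 + 110 + 30 + 25 + 25 + 25 + 20 = 460 L.
Lower bound: ⌈460/160⌉ = 3 storage lockers.
A packing using 3 storage lockers:
  locker 1: 115 + 30 = 145
  locker 2: 110 + 25 + 25 = 160
  locker 3: 110 + 25 + 20 = 155
This matches the lower bound, so 3 is optimal.

3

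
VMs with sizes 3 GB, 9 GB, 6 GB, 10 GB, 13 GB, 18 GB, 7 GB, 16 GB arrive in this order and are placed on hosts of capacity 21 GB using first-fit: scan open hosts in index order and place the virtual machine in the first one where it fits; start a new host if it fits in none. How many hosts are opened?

5

  3 → host 1 (new)  [load 3/21]
  9 → host 1  [load 12/21]
  6 → host 1  [load 18/21]
  10 → host 2 (new)  [load 10/21]
  13 → host 3 (new)  [load 13/21]
  18 → host 4 (new)  [load 18/21]
  7 → host 2  [load 17/21]
  16 → host 5 (new)  [load 16/21]
5 hosts opened.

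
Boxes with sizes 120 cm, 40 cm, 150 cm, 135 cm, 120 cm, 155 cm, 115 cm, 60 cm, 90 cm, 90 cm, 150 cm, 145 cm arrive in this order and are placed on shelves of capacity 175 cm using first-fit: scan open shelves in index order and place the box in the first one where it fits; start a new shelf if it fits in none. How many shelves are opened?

10

  120 → shelf 1 (new)  [load 120/175]
  40 → shelf 1  [load 160/175]
  150 → shelf 2 (new)  [load 150/175]
  135 → shelf 3 (new)  [load 135/175]
  120 → shelf 4 (new)  [load 120/175]
  155 → shelf 5 (new)  [load 155/175]
  115 → shelf 6 (new)  [load 115/175]
  60 → shelf 6  [load 175/175]
  90 → shelf 7 (new)  [load 90/175]
  90 → shelf 8 (new)  [load 90/175]
  150 → shelf 9 (new)  [load 150/175]
  145 → shelf 10 (new)  [load 145/175]
10 shelves opened.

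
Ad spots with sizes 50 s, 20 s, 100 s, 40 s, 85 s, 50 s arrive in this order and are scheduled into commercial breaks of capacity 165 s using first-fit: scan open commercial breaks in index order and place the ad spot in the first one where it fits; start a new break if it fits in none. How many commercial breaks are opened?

3

  50 → break 1 (new)  [load 50/165]
  20 → break 1  [load 70/165]
  100 → break 2 (new)  [load 100/165]
  40 → break 1  [load 110/165]
  85 → break 3 (new)  [load 85/165]
  50 → break 1  [load 160/165]
3 commercial breaks opened.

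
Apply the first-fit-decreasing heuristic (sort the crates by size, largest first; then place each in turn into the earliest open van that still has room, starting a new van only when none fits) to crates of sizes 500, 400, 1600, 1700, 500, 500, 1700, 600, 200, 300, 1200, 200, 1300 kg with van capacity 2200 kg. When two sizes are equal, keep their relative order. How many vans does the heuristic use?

Sorted descending: 1700, 1700, 1600, 1300, 1200, 600, 500, 500, 500, 400, 300, 200, 200.
  1700 → van 1 (new)  [load 1700/2200]
  1700 → van 2 (new)  [load 1700/2200]
  1600 → van 3 (new)  [load 1600/2200]
  1300 → van 4 (new)  [load 1300/2200]
  1200 → van 5 (new)  [load 1200/2200]
  600 → van 3  [load 2200/2200]
  500 → van 1  [load 2200/2200]
  500 → van 2  [load 2200/2200]
  500 → van 4  [load 1800/2200]
  400 → van 4  [load 2200/2200]
  300 → van 5  [load 1500/2200]
  200 → van 5  [load 1700/2200]
  200 → van 5  [load 1900/2200]
5 vans opened.

5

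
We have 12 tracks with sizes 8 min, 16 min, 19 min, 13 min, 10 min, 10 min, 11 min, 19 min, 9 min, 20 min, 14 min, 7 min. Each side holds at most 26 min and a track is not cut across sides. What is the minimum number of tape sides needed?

7

Total = 20 + 19 + 19 + 16 + 14 + 13 + 11 + 10 + 10 + 9 + 8 + 7 = 156 min.
Lower bound: ⌈156/26⌉ = 6 tape sides.
A packing using 7 tape sides:
  side 1: 20 = 20
  side 2: 19 + 7 = 26
  side 3: 19 = 19
  side 4: 16 + 10 = 26
  side 5: 14 + 11 = 25
  side 6: 13 + 10 = 23
  side 7: 9 + 8 = 17
No arrangement into 6 tape sides stays within capacity, so 7 is optimal.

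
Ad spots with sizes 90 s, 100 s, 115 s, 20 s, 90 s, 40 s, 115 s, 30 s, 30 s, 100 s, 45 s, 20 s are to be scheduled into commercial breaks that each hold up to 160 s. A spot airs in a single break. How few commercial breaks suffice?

6

Total = 115 + 115 + 100 + 100 + 90 + 90 + 45 + 40 + 30 + 30 + 20 + 20 = 795 s.
Lower bound: ⌈795/160⌉ = 5 commercial breaks.
Also, 6 ad spots each exceed 80 s, and no two of those can share a break, so at least 6 commercial breaks are needed.
A packing using 6 commercial breaks:
  break 1: 115 + 45 = 160
  break 2: 115 + 40 = 155
  break 3: 100 + 30 + 30 = 160
  break 4: 100 + 20 + 20 = 140
  break 5: 90 = 90
  break 6: 90 = 90
This matches the lower bound, so 6 is optimal.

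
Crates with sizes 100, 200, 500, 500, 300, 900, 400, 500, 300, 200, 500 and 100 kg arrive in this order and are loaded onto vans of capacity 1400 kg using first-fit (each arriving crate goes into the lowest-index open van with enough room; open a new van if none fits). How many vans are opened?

  100 → van 1 (new)  [load 100/1400]
  200 → van 1  [load 300/1400]
  500 → van 1  [load 800/1400]
  500 → van 1  [load 1300/1400]
  300 → van 2 (new)  [load 300/1400]
  900 → van 2  [load 1200/1400]
  400 → van 3 (new)  [load 400/1400]
  500 → van 3  [load 900/1400]
  300 → van 3  [load 1200/1400]
  200 → van 2  [load 1400/1400]
  500 → van 4 (new)  [load 500/1400]
  100 → van 1  [load 1400/1400]
4 vans opened.

4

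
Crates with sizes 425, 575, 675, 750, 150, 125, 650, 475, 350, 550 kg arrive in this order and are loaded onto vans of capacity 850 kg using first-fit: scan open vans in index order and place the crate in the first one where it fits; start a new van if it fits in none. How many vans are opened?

  425 → van 1 (new)  [load 425/850]
  575 → van 2 (new)  [load 575/850]
  675 → van 3 (new)  [load 675/850]
  750 → van 4 (new)  [load 750/850]
  150 → van 1  [load 575/850]
  125 → van 1  [load 700/850]
  650 → van 5 (new)  [load 650/850]
  475 → van 6 (new)  [load 475/850]
  350 → van 6  [load 825/850]
  550 → van 7 (new)  [load 550/850]
7 vans opened.

7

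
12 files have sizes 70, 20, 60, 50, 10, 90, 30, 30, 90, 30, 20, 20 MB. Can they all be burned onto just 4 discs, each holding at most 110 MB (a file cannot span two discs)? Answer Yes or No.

No

Total = 520 MB; ⌈520/110⌉ = 5.
At least 5 discs are required, but only 4 are allowed.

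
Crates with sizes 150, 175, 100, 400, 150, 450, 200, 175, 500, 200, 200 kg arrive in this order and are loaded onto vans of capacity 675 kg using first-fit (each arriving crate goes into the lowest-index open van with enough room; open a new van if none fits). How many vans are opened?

5

  150 → van 1 (new)  [load 150/675]
  175 → van 1  [load 325/675]
  100 → van 1  [load 425/675]
  400 → van 2 (new)  [load 400/675]
  150 → van 1  [load 575/675]
  450 → van 3 (new)  [load 450/675]
  200 → van 2  [load 600/675]
  175 → van 3  [load 625/675]
  500 → van 4 (new)  [load 500/675]
  200 → van 5 (new)  [load 200/675]
  200 → van 5  [load 400/675]
5 vans opened.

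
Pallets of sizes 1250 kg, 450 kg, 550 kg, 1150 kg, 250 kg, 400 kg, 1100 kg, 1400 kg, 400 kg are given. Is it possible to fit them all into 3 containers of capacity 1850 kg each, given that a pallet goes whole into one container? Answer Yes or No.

No

Total = 6950 kg; ⌈6950/1850⌉ = 4.
At least 4 containers are required, but only 3 are allowed.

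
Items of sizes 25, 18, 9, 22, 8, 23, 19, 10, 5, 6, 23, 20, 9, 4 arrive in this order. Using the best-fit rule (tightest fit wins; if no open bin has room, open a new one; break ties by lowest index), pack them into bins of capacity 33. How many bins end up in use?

7

  25 → bin 1 (new)  [load 25/33]
  18 → bin 2 (new)  [load 18/33]
  9 → bin 2  [load 27/33]
  22 → bin 3 (new)  [load 22/33]
  8 → bin 1  [load 33/33]
  23 → bin 4 (new)  [load 23/33]
  19 → bin 5 (new)  [load 19/33]
  10 → bin 4  [load 33/33]
  5 → bin 2  [load 32/33]
  6 → bin 3  [load 28/33]
  23 → bin 6 (new)  [load 23/33]
  20 → bin 7 (new)  [load 20/33]
  9 → bin 6  [load 32/33]
  4 → bin 3  [load 32/33]
7 bins opened.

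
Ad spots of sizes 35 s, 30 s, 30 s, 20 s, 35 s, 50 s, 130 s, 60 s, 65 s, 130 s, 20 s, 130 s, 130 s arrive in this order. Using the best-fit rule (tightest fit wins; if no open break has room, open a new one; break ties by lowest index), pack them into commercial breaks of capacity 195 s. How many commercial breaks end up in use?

6

  35 → break 1 (new)  [load 35/195]
  30 → break 1  [load 65/195]
  30 → break 1  [load 95/195]
  20 → break 1  [load 115/195]
  35 → break 1  [load 150/195]
  50 → break 2 (new)  [load 50/195]
  130 → break 2  [load 180/195]
  60 → break 3 (new)  [load 60/195]
  65 → break 3  [load 125/195]
  130 → break 4 (new)  [load 130/195]
  20 → break 1  [load 170/195]
  130 → break 5 (new)  [load 130/195]
  130 → break 6 (new)  [load 130/195]
6 commercial breaks opened.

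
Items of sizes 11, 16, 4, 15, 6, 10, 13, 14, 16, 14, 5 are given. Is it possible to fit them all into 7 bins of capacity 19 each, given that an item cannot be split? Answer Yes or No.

Total = 124; ⌈124/19⌉ = 7.
8 items each exceed half the capacity and cannot share a bin, forcing at least 8 bins.
At least 8 bins are required, but only 7 are allowed.

No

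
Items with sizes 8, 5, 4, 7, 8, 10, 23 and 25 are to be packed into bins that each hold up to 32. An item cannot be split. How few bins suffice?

Total = 25 + 23 + 10 + 8 + 8 + 7 + 5 + 4 = 90.
Lower bound: ⌈90/32⌉ = 3 bins.
A packing using 3 bins:
  bin 1: 25 + 7 = 32
  bin 2: 23 + 8 = 31
  bin 3: 10 + 8 + 5 + 4 = 27
This matches the lower bound, so 3 is optimal.

3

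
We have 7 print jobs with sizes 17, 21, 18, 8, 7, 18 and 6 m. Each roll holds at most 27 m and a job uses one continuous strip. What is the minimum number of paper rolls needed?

4

Total = 21 + 18 + 18 + 17 + 8 + 7 + 6 = 95 m.
Lower bound: ⌈95/27⌉ = 4 paper rolls.
A packing using 4 paper rolls:
  roll 1: 21 + 6 = 27
  roll 2: 18 + 8 = 26
  roll 3: 18 + 7 = 25
  roll 4: 17 = 17
This matches the lower bound, so 4 is optimal.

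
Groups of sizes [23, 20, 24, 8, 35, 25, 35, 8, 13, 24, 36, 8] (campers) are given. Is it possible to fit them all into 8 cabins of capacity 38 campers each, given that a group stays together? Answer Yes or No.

A valid assignment using 8 cabins:
  cabin 1: 36 = 36
  cabin 2: 35 = 35
  cabin 3: 35 = 35
  cabin 4: 25 + 13 = 38
  cabin 5: 24 + 8 = 32
  cabin 6: 24 + 8 = 32
  cabin 7: 23 + 8 = 31
  cabin 8: 20 = 20
Every load is within 38 campers, so 8 cabins suffice.

Yes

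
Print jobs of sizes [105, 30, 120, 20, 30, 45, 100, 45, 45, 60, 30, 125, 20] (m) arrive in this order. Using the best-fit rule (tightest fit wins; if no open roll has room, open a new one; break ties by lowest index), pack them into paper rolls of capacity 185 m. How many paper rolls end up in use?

  105 → roll 1 (new)  [load 105/185]
  30 → roll 1  [load 135/185]
  120 → roll 2 (new)  [load 120/185]
  20 → roll 1  [load 155/185]
  30 → roll 1  [load 185/185]
  45 → roll 2  [load 165/185]
  100 → roll 3 (new)  [load 100/185]
  45 → roll 3  [load 145/185]
  45 → roll 4 (new)  [load 45/185]
  60 → roll 4  [load 105/185]
  30 → roll 3  [load 175/185]
  125 → roll 5 (new)  [load 125/185]
  20 → roll 2  [load 185/185]
5 paper rolls opened.

5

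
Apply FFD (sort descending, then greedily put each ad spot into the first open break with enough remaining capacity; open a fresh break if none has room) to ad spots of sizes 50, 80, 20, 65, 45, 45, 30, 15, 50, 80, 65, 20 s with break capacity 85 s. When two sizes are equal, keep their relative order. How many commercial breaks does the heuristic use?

8

Sorted descending: 80, 80, 65, 65, 50, 50, 45, 45, 30, 20, 20, 15.
  80 → break 1 (new)  [load 80/85]
  80 → break 2 (new)  [load 80/85]
  65 → break 3 (new)  [load 65/85]
  65 → break 4 (new)  [load 65/85]
  50 → break 5 (new)  [load 50/85]
  50 → break 6 (new)  [load 50/85]
  45 → break 7 (new)  [load 45/85]
  45 → break 8 (new)  [load 45/85]
  30 → break 5  [load 80/85]
  20 → break 3  [load 85/85]
  20 → break 4  [load 85/85]
  15 → break 6  [load 65/85]
8 commercial breaks opened.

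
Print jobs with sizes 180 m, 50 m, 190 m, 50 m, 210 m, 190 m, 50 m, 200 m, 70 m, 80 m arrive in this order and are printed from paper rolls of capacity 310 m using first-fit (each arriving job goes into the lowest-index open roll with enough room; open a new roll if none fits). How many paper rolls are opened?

5

  180 → roll 1 (new)  [load 180/310]
  50 → roll 1  [load 230/310]
  190 → roll 2 (new)  [load 190/310]
  50 → roll 1  [load 280/310]
  210 → roll 3 (new)  [load 210/310]
  190 → roll 4 (new)  [load 190/310]
  50 → roll 2  [load 240/310]
  200 → roll 5 (new)  [load 200/310]
  70 → roll 2  [load 310/310]
  80 → roll 3  [load 290/310]
5 paper rolls opened.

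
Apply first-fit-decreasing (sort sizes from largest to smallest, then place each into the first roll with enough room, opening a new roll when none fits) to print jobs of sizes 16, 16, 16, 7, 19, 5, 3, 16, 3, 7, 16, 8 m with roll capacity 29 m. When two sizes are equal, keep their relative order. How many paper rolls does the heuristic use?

Sorted descending: 19, 16, 16, 16, 16, 16, 8, 7, 7, 5, 3, 3.
  19 → roll 1 (new)  [load 19/29]
  16 → roll 2 (new)  [load 16/29]
  16 → roll 3 (new)  [load 16/29]
  16 → roll 4 (new)  [load 16/29]
  16 → roll 5 (new)  [load 16/29]
  16 → roll 6 (new)  [load 16/29]
  8 → roll 1  [load 27/29]
  7 → roll 2  [load 23/29]
  7 → roll 3  [load 23/29]
  5 → roll 2  [load 28/29]
  3 → roll 3  [load 26/29]
  3 → roll 3  [load 29/29]
6 paper rolls opened.

6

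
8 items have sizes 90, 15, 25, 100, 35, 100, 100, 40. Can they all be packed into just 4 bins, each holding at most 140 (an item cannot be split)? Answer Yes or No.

A valid assignment using 4 bins:
  bin 1: 100 + 40 = 140
  bin 2: 100 + 35 = 135
  bin 3: 100 + 25 + 15 = 140
  bin 4: 90 = 90
Every load is within 140, so 4 bins suffice.

Yes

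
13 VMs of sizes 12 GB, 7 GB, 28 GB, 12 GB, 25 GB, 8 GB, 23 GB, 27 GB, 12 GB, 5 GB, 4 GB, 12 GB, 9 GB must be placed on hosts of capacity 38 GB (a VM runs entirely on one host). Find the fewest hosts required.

Total = 28 + 27 + 25 + 23 + 12 + 12 + 12 + 12 + 9 + 8 + 7 + 5 + 4 = 184 GB.
Lower bound: ⌈184/38⌉ = 5 hosts.
A packing using 5 hosts:
  host 1: 28 + 9 = 37
  host 2: 27 + 7 + 4 = 38
  host 3: 25 + 12 = 37
  host 4: 23 + 12 = 35
  host 5: 12 + 12 + 8 + 5 = 37
This matches the lower bound, so 5 is optimal.

5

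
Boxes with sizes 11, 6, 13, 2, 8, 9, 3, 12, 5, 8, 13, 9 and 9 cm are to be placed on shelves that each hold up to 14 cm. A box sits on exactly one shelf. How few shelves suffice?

9

Total = 13 + 13 + 12 + 11 + 9 + 9 + 9 + 8 + 8 + 6 + 5 + 3 + 2 = 108 cm.
Lower bound: ⌈108/14⌉ = 8 shelves.
Also, 9 boxes each exceed 7 cm, and no two of those can share a shelf, so at least 9 shelves are needed.
A packing using 9 shelves:
  shelf 1: 13 = 13
  shelf 2: 13 = 13
  shelf 3: 12 + 2 = 14
  shelf 4: 11 + 3 = 14
  shelf 5: 9 + 5 = 14
  shelf 6: 9 = 9
  shelf 7: 9 = 9
  shelf 8: 8 + 6 = 14
  shelf 9: 8 = 8
This matches the lower bound, so 9 is optimal.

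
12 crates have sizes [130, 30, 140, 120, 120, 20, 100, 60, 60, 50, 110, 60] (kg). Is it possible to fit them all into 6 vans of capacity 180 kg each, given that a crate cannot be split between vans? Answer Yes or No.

A valid assignment using 6 vans:
  van 1: 140 + 30 = 170
  van 2: 130 + 50 = 180
  van 3: 120 + 60 = 180
  van 4: 120 + 60 = 180
  van 5: 110 + 60 = 170
  van 6: 100 + 20 = 120
Every load is within 180 kg, so 6 vans suffice.

Yes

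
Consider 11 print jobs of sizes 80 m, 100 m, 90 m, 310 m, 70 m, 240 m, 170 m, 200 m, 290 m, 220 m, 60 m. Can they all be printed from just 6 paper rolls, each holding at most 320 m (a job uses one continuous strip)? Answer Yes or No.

A valid assignment using 6 paper rolls:
  roll 1: 310 = 310
  roll 2: 290 = 290
  roll 3: 240 + 80 = 320
  roll 4: 220 + 100 = 320
  roll 5: 200 + 90 = 290
  roll 6: 170 + 70 + 60 = 300
Every load is within 320 m, so 6 paper rolls suffice.

Yes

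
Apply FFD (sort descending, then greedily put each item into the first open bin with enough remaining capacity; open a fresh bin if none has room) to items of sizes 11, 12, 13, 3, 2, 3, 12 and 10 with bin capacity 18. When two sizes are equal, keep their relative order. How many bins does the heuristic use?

Sorted descending: 13, 12, 12, 11, 10, 3, 3, 2.
  13 → bin 1 (new)  [load 13/18]
  12 → bin 2 (new)  [load 12/18]
  12 → bin 3 (new)  [load 12/18]
  11 → bin 4 (new)  [load 11/18]
  10 → bin 5 (new)  [load 10/18]
  3 → bin 1  [load 16/18]
  3 → bin 2  [load 15/18]
  2 → bin 1  [load 18/18]
5 bins opened.

5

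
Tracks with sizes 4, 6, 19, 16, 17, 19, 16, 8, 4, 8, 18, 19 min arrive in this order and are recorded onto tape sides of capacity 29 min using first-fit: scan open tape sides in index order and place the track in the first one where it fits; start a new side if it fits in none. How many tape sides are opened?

7

  4 → side 1 (new)  [load 4/29]
  6 → side 1  [load 10/29]
  19 → side 1  [load 29/29]
  16 → side 2 (new)  [load 16/29]
  17 → side 3 (new)  [load 17/29]
  19 → side 4 (new)  [load 19/29]
  16 → side 5 (new)  [load 16/29]
  8 → side 2  [load 24/29]
  4 → side 2  [load 28/29]
  8 → side 3  [load 25/29]
  18 → side 6 (new)  [load 18/29]
  19 → side 7 (new)  [load 19/29]
7 tape sides opened.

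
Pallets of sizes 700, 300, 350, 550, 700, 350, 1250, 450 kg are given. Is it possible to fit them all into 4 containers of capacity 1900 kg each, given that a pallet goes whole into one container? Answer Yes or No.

Yes

A valid assignment using 3 containers:
  container 1: 1250 + 550 = 1800
  container 2: 700 + 700 + 450 = 1850
  container 3: 350 + 350 + 300 = 1000
That uses only 3 ≤ 4, so 4 containers are enough.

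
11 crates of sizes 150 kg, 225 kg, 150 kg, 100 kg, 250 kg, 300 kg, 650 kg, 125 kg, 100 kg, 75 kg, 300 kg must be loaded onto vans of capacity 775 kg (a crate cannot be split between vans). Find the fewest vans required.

Total = 650 + 300 + 300 + 250 + 225 + 150 + 150 + 125 + 100 + 100 + 75 = 2425 kg.
Lower bound: ⌈2425/775⌉ = 4 vans.
A packing using 4 vans:
  van 1: 650 + 125 = 775
  van 2: 300 + 300 + 150 = 750
  van 3: 250 + 225 + 150 + 100 = 725
  van 4: 100 + 75 = 175
This matches the lower bound, so 4 is optimal.

4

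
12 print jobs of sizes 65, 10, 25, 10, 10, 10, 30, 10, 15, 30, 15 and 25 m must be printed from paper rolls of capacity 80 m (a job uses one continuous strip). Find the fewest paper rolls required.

Total = 65 + 30 + 30 + 25 + 25 + 15 + 15 + 10 + 10 + 10 + 10 + 10 = 255 m.
Lower bound: ⌈255/80⌉ = 4 paper rolls.
A packing using 4 paper rolls:
  roll 1: 65 + 15 = 80
  roll 2: 30 + 30 + 15 = 75
  roll 3: 25 + 25 + 10 + 10 + 10 = 80
  roll 4: 10 + 10 = 20
This matches the lower bound, so 4 is optimal.

4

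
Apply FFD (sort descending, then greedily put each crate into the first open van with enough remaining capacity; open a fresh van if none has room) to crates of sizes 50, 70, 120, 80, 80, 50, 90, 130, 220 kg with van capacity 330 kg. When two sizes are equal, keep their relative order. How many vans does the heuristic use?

3

Sorted descending: 220, 130, 120, 90, 80, 80, 70, 50, 50.
  220 → van 1 (new)  [load 220/330]
  130 → van 2 (new)  [load 130/330]
  120 → van 2  [load 250/330]
  90 → van 1  [load 310/330]
  80 → van 2  [load 330/330]
  80 → van 3 (new)  [load 80/330]
  70 → van 3  [load 150/330]
  50 → van 3  [load 200/330]
  50 → van 3  [load 250/330]
3 vans opened.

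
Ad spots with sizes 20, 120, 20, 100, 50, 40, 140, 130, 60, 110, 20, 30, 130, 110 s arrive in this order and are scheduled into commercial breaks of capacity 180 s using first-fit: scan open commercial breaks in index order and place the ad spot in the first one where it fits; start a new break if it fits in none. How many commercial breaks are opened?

  20 → break 1 (new)  [load 20/180]
  120 → break 1  [load 140/180]
  20 → break 1  [load 160/180]
  100 → break 2 (new)  [load 100/180]
  50 → break 2  [load 150/180]
  40 → break 3 (new)  [load 40/180]
  140 → break 3  [load 180/180]
  130 → break 4 (new)  [load 130/180]
  60 → break 5 (new)  [load 60/180]
  110 → break 5  [load 170/180]
  20 → break 1  [load 180/180]
  30 → break 2  [load 180/180]
  130 → break 6 (new)  [load 130/180]
  110 → break 7 (new)  [load 110/180]
7 commercial breaks opened.

7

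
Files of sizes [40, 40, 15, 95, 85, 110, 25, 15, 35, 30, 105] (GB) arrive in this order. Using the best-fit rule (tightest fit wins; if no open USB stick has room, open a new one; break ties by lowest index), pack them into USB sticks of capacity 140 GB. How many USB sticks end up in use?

5

  40 → USB stick 1 (new)  [load 40/140]
  40 → USB stick 1  [load 80/140]
  15 → USB stick 1  [load 95/140]
  95 → USB stick 2 (new)  [load 95/140]
  85 → USB stick 3 (new)  [load 85/140]
  110 → USB stick 4 (new)  [load 110/140]
  25 → USB stick 4  [load 135/140]
  15 → USB stick 1  [load 110/140]
  35 → USB stick 2  [load 130/140]
  30 → USB stick 1  [load 140/140]
  105 → USB stick 5 (new)  [load 105/140]
5 USB sticks opened.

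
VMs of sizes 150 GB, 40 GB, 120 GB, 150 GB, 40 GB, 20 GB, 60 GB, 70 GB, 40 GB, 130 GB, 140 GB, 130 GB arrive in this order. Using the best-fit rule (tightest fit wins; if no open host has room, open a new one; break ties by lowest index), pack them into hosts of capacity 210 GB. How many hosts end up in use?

  150 → host 1 (new)  [load 150/210]
  40 → host 1  [load 190/210]
  120 → host 2 (new)  [load 120/210]
  150 → host 3 (new)  [load 150/210]
  40 → host 3  [load 190/210]
  20 → host 1  [load 210/210]
  60 → host 2  [load 180/210]
  70 → host 4 (new)  [load 70/210]
  40 → host 4  [load 110/210]
  130 → host 5 (new)  [load 130/210]
  140 → host 6 (new)  [load 140/210]
  130 → host 7 (new)  [load 130/210]
7 hosts opened.

7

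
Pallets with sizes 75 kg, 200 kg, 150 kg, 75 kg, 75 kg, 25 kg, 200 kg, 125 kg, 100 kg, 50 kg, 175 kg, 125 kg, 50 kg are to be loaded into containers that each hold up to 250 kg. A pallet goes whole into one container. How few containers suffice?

Total = 200 + 200 + 175 + 150 + 125 + 125 + 100 + 75 + 75 + 75 + 50 + 50 + 25 = 1425 kg.
Lower bound: ⌈1425/250⌉ = 6 containers.
A packing using 6 containers:
  container 1: 200 + 50 = 250
  container 2: 200 + 50 = 250
  container 3: 175 + 75 = 250
  container 4: 150 + 100 = 250
  container 5: 125 + 125 = 250
  container 6: 75 + 75 + 25 = 175
This matches the lower bound, so 6 is optimal.

6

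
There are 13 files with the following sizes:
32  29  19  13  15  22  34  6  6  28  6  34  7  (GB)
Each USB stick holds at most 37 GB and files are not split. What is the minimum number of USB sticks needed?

8

Total = 34 + 34 + 32 + 29 + 28 + 22 + 19 + 15 + 13 + 7 + 6 + 6 + 6 = 251 GB.
Lower bound: ⌈251/37⌉ = 7 USB sticks.
A packing using 8 USB sticks:
  USB stick 1: 34 = 34
  USB stick 2: 34 = 34
  USB stick 3: 32 = 32
  USB stick 4: 29 + 7 = 36
  USB stick 5: 28 + 6 = 34
  USB stick 6: 22 + 15 = 37
  USB stick 7: 19 + 13 = 32
  USB stick 8: 6 + 6 = 12
No arrangement into 7 USB sticks stays within capacity, so 8 is optimal.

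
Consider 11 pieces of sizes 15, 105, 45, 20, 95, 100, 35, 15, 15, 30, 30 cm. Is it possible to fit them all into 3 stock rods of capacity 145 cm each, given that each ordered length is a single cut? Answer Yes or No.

Total = 505 cm; ⌈505/145⌉ = 4.
At least 4 stock rods are required, but only 3 are allowed.

No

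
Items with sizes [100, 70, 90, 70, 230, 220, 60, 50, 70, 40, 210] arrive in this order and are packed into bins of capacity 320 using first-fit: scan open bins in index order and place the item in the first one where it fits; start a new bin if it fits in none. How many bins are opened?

4

  100 → bin 1 (new)  [load 100/320]
  70 → bin 1  [load 170/320]
  90 → bin 1  [load 260/320]
  70 → bin 2 (new)  [load 70/320]
  230 → bin 2  [load 300/320]
  220 → bin 3 (new)  [load 220/320]
  60 → bin 1  [load 320/320]
  50 → bin 3  [load 270/320]
  70 → bin 4 (new)  [load 70/320]
  40 → bin 3  [load 310/320]
  210 → bin 4  [load 280/320]
4 bins opened.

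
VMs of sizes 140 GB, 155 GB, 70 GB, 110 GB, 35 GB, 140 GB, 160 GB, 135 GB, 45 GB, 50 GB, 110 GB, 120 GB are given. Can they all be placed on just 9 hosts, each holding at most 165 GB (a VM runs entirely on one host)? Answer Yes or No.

A valid assignment using 9 hosts:
  host 1: 160 = 160
  host 2: 155 = 155
  host 3: 140 = 140
  host 4: 140 = 140
  host 5: 135 = 135
  host 6: 120 + 45 = 165
  host 7: 110 + 50 = 160
  host 8: 110 + 35 = 145
  host 9: 70 = 70
Every load is within 165 GB, so 9 hosts suffice.

Yes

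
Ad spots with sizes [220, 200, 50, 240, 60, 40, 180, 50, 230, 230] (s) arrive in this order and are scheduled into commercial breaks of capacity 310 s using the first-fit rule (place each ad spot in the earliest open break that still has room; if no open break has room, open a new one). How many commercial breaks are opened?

  220 → break 1 (new)  [load 220/310]
  200 → break 2 (new)  [load 200/310]
  50 → break 1  [load 270/310]
  240 → break 3 (new)  [load 240/310]
  60 → break 2  [load 260/310]
  40 → break 1  [load 310/310]
  180 → break 4 (new)  [load 180/310]
  50 → break 2  [load 310/310]
  230 → break 5 (new)  [load 230/310]
  230 → break 6 (new)  [load 230/310]
6 commercial breaks opened.

6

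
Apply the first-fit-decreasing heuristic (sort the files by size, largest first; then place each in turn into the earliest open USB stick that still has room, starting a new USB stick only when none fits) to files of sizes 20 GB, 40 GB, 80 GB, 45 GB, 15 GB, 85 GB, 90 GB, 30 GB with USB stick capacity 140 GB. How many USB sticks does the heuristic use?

3

Sorted descending: 90, 85, 80, 45, 40, 30, 20, 15.
  90 → USB stick 1 (new)  [load 90/140]
  85 → USB stick 2 (new)  [load 85/140]
  80 → USB stick 3 (new)  [load 80/140]
  45 → USB stick 1  [load 135/140]
  40 → USB stick 2  [load 125/140]
  30 → USB stick 3  [load 110/140]
  20 → USB stick 3  [load 130/140]
  15 → USB stick 2  [load 140/140]
3 USB sticks opened.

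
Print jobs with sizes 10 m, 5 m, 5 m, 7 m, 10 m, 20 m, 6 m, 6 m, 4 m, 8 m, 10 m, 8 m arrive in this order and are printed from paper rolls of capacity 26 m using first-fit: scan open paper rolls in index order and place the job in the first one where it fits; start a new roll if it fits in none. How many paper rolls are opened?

  10 → roll 1 (new)  [load 10/26]
  5 → roll 1  [load 15/26]
  5 → roll 1  [load 20/26]
  7 → roll 2 (new)  [load 7/26]
  10 → roll 2  [load 17/26]
  20 → roll 3 (new)  [load 20/26]
  6 → roll 1  [load 26/26]
  6 → roll 2  [load 23/26]
  4 → roll 3  [load 24/26]
  8 → roll 4 (new)  [load 8/26]
  10 → roll 4  [load 18/26]
  8 → roll 4  [load 26/26]
4 paper rolls opened.

4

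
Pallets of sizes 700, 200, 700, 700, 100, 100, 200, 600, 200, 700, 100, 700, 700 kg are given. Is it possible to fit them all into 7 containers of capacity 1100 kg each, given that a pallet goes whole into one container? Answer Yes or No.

A valid assignment using 7 containers:
  container 1: 700 + 200 + 200 = 1100
  container 2: 700 + 200 + 100 + 100 = 1100
  container 3: 700 + 100 = 800
  container 4: 700 = 700
  container 5: 700 = 700
  container 6: 700 = 700
  container 7: 600 = 600
Every load is within 1100 kg, so 7 containers suffice.

Yes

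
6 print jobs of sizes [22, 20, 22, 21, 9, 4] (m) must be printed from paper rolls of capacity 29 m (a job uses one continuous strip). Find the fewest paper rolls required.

4

Total = 22 + 22 + 21 + 20 + 9 + 4 = 98 m.
Lower bound: ⌈98/29⌉ = 4 paper rolls.
A packing using 4 paper rolls:
  roll 1: 22 + 4 = 26
  roll 2: 22 = 22
  roll 3: 21 = 21
  roll 4: 20 + 9 = 29
This matches the lower bound, so 4 is optimal.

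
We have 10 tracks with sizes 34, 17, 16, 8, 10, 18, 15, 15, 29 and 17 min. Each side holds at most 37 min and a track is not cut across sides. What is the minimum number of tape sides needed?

Total = 34 + 29 + 18 + 17 + 17 + 16 + 15 + 15 + 10 + 8 = 179 min.
Lower bound: ⌈179/37⌉ = 5 tape sides.
A packing using 6 tape sides:
  side 1: 34 = 34
  side 2: 29 + 8 = 37
  side 3: 18 + 17 = 35
  side 4: 17 + 16 = 33
  side 5: 15 + 15 = 30
  side 6: 10 = 10
No arrangement into 5 tape sides stays within capacity, so 6 is optimal.

6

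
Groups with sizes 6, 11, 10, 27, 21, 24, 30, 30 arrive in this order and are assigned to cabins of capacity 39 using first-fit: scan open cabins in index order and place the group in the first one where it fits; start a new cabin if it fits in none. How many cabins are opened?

6

  6 → cabin 1 (new)  [load 6/39]
  11 → cabin 1  [load 17/39]
  10 → cabin 1  [load 27/39]
  27 → cabin 2 (new)  [load 27/39]
  21 → cabin 3 (new)  [load 21/39]
  24 → cabin 4 (new)  [load 24/39]
  30 → cabin 5 (new)  [load 30/39]
  30 → cabin 6 (new)  [load 30/39]
6 cabins opened.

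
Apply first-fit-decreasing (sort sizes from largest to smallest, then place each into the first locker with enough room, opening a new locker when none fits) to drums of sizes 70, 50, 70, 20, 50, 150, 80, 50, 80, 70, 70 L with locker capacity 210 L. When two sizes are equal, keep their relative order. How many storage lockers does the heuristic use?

4

Sorted descending: 150, 80, 80, 70, 70, 70, 70, 50, 50, 50, 20.
  150 → locker 1 (new)  [load 150/210]
  80 → locker 2 (new)  [load 80/210]
  80 → locker 2  [load 160/210]
  70 → locker 3 (new)  [load 70/210]
  70 → locker 3  [load 140/210]
  70 → locker 3  [load 210/210]
  70 → locker 4 (new)  [load 70/210]
  50 → locker 1  [load 200/210]
  50 → locker 2  [load 210/210]
  50 → locker 4  [load 120/210]
  20 → locker 4  [load 140/210]
4 storage lockers opened.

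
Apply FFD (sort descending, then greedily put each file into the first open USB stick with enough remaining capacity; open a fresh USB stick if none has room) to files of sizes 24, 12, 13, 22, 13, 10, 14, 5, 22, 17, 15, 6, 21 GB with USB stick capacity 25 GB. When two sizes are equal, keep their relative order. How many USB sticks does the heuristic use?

Sorted descending: 24, 22, 22, 21, 17, 15, 14, 13, 13, 12, 10, 6, 5.
  24 → USB stick 1 (new)  [load 24/25]
  22 → USB stick 2 (new)  [load 22/25]
  22 → USB stick 3 (new)  [load 22/25]
  21 → USB stick 4 (new)  [load 21/25]
  17 → USB stick 5 (new)  [load 17/25]
  15 → USB stick 6 (new)  [load 15/25]
  14 → USB stick 7 (new)  [load 14/25]
  13 → USB stick 8 (new)  [load 13/25]
  13 → USB stick 9 (new)  [load 13/25]
  12 → USB stick 8  [load 25/25]
  10 → USB stick 6  [load 25/25]
  6 → USB stick 5  [load 23/25]
  5 → USB stick 7  [load 19/25]
9 USB sticks opened.

9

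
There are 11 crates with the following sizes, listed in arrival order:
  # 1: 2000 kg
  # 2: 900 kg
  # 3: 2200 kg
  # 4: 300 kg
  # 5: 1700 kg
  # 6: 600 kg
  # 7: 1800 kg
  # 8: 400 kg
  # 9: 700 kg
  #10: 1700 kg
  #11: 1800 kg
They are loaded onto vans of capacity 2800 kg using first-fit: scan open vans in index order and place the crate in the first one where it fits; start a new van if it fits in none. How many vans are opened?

6

  2000 → van 1 (new)  [load 2000/2800]
  900 → van 2 (new)  [load 900/2800]
  2200 → van 3 (new)  [load 2200/2800]
  300 → van 1  [load 2300/2800]
  1700 → van 2  [load 2600/2800]
  600 → van 3  [load 2800/2800]
  1800 → van 4 (new)  [load 1800/2800]
  400 → van 1  [load 2700/2800]
  700 → van 4  [load 2500/2800]
  1700 → van 5 (new)  [load 1700/2800]
  1800 → van 6 (new)  [load 1800/2800]
6 vans opened.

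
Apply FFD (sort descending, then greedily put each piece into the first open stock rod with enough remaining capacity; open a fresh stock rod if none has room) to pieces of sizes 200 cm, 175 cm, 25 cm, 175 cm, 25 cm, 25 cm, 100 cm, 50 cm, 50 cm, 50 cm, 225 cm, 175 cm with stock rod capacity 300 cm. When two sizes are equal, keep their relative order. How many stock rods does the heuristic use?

Sorted descending: 225, 200, 175, 175, 175, 100, 50, 50, 50, 25, 25, 25.
  225 → stock rod 1 (new)  [load 225/300]
  200 → stock rod 2 (new)  [load 200/300]
  175 → stock rod 3 (new)  [load 175/300]
  175 → stock rod 4 (new)  [load 175/300]
  175 → stock rod 5 (new)  [load 175/300]
  100 → stock rod 2  [load 300/300]
  50 → stock rod 1  [load 275/300]
  50 → stock rod 3  [load 225/300]
  50 → stock rod 3  [load 275/300]
  25 → stock rod 1  [load 300/300]
  25 → stock rod 3  [load 300/300]
  25 → stock rod 4  [load 200/300]
5 stock rods opened.

5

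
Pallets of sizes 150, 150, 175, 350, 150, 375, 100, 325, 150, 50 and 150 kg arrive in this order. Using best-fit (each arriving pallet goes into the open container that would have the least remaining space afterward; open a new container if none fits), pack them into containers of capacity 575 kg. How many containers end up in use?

4

  150 → container 1 (new)  [load 150/575]
  150 → container 1  [load 300/575]
  175 → container 1  [load 475/575]
  350 → container 2 (new)  [load 350/575]
  150 → container 2  [load 500/575]
  375 → container 3 (new)  [load 375/575]
  100 → container 1  [load 575/575]
  325 → container 4 (new)  [load 325/575]
  150 → container 3  [load 525/575]
  50 → container 3  [load 575/575]
  150 → container 4  [load 475/575]
4 containers opened.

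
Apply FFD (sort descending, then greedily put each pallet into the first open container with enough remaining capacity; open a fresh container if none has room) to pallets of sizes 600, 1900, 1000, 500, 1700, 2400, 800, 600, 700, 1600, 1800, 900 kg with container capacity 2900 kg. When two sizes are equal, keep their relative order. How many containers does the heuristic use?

6

Sorted descending: 2400, 1900, 1800, 1700, 1600, 1000, 900, 800, 700, 600, 600, 500.
  2400 → container 1 (new)  [load 2400/2900]
  1900 → container 2 (new)  [load 1900/2900]
  1800 → container 3 (new)  [load 1800/2900]
  1700 → container 4 (new)  [load 1700/2900]
  1600 → container 5 (new)  [load 1600/2900]
  1000 → container 2  [load 2900/2900]
  900 → container 3  [load 2700/2900]
  800 → container 4  [load 2500/2900]
  700 → container 5  [load 2300/2900]
  600 → container 5  [load 2900/2900]
  600 → container 6 (new)  [load 600/2900]
  500 → container 1  [load 2900/2900]
6 containers opened.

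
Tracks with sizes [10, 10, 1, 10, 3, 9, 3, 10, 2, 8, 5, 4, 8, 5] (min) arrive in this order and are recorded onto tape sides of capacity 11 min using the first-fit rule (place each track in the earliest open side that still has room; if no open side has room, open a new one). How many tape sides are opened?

  10 → side 1 (new)  [load 10/11]
  10 → side 2 (new)  [load 10/11]
  1 → side 1  [load 11/11]
  10 → side 3 (new)  [load 10/11]
  3 → side 4 (new)  [load 3/11]
  9 → side 5 (new)  [load 9/11]
  3 → side 4  [load 6/11]
  10 → side 6 (new)  [load 10/11]
  2 → side 4  [load 8/11]
  8 → side 7 (new)  [load 8/11]
  5 → side 8 (new)  [load 5/11]
  4 → side 8  [load 9/11]
  8 → side 9 (new)  [load 8/11]
  5 → side 10 (new)  [load 5/11]
10 tape sides opened.

10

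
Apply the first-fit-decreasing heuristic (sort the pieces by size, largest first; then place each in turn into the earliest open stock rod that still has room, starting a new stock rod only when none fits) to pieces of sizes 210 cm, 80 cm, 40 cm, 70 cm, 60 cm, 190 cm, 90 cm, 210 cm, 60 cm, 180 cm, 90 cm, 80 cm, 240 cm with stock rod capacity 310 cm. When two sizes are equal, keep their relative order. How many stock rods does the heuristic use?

Sorted descending: 240, 210, 210, 190, 180, 90, 90, 80, 80, 70, 60, 60, 40.
  240 → stock rod 1 (new)  [load 240/310]
  210 → stock rod 2 (new)  [load 210/310]
  210 → stock rod 3 (new)  [load 210/310]
  190 → stock rod 4 (new)  [load 190/310]
  180 → stock rod 5 (new)  [load 180/310]
  90 → stock rod 2  [load 300/310]
  90 → stock rod 3  [load 300/310]
  80 → stock rod 4  [load 270/310]
  80 → stock rod 5  [load 260/310]
  70 → stock rod 1  [load 310/310]
  60 → stock rod 6 (new)  [load 60/310]
  60 → stock rod 6  [load 120/310]
  40 → stock rod 4  [load 310/310]
6 stock rods opened.

6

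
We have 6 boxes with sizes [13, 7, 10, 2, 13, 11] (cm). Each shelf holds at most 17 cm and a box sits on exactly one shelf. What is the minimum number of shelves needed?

4

Total = 13 + 13 + 11 + 10 + 7 + 2 = 56 cm.
Lower bound: ⌈56/17⌉ = 4 shelves.
A packing using 4 shelves:
  shelf 1: 13 + 2 = 15
  shelf 2: 13 = 13
  shelf 3: 11 = 11
  shelf 4: 10 + 7 = 17
This matches the lower bound, so 4 is optimal.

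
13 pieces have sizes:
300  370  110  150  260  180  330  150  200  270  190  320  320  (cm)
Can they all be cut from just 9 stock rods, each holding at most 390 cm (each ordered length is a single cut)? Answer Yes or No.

Total = 3150 cm; ⌈3150/390⌉ = 9.
The bound of 9 does not rule out 9, but exhaustive search shows no assignment into 9 stock rods of capacity 390 cm exists — the minimum is 10.

No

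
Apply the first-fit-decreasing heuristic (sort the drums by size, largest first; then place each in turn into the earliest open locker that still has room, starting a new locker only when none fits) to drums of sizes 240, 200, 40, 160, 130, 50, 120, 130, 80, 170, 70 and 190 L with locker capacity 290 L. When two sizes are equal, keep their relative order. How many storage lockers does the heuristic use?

6

Sorted descending: 240, 200, 190, 170, 160, 130, 130, 120, 80, 70, 50, 40.
  240 → locker 1 (new)  [load 240/290]
  200 → locker 2 (new)  [load 200/290]
  190 → locker 3 (new)  [load 190/290]
  170 → locker 4 (new)  [load 170/290]
  160 → locker 5 (new)  [load 160/290]
  130 → locker 5  [load 290/290]
  130 → locker 6 (new)  [load 130/290]
  120 → locker 4  [load 290/290]
  80 → locker 2  [load 280/290]
  70 → locker 3  [load 260/290]
  50 → locker 1  [load 290/290]
  40 → locker 6  [load 170/290]
6 storage lockers opened.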